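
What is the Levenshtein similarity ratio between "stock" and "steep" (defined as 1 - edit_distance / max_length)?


Word 1: "stock" (length 5)
Word 2: "steep" (length 5)
One optimal edit sequence:
  1. keep 's'
  2. keep 't'
  3. substitute 'o' -> 'e'  (+1)
  4. substitute 'c' -> 'e'  (+1)
  5. substitute 'k' -> 'p'  (+1)
Edit distance = 3
Max length = max(5, 5) = 5
Similarity = 1 - 3/5
= 0.4000


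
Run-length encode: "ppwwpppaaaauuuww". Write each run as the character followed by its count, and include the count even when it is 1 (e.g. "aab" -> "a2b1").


String: "ppwwpppaaaauuuww"
Scanning for consecutive runs:
  'p' x 2
  'w' x 2
  'p' x 3
  'a' x 4
  'u' x 3
  'w' x 2
RLE = "p2w2p3a4u3w2"


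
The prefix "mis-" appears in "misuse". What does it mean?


Prefix: mis-
Example: misuse (mis- + use)
Meaning = wrongly


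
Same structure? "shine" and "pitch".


Pattern of "shine": [0, 1, 2, 3, 4]
Pattern of "pitch": [0, 1, 2, 3, 4]
Patterns match
Same pattern = Yes


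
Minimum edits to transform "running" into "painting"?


Word 1: "running" (length 7)
Word 2: "painting" (length 8)
One optimal edit sequence (insert/delete/substitute each cost 1):
  1. insert 'p'  (+1)
  2. substitute 'r' -> 'a'  (+1)
  3. substitute 'u' -> 'i'  (+1)
  4. keep 'n'
  5. substitute 'n' -> 't'  (+1)
  6. keep 'i'
  7. keep 'n'
  8. keep 'g'
Total edit operations: 4
Edit distance = 4


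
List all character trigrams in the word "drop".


Word: "drop" (length 4)
Number of trigrams = 4 - 3 + 1 = 2
  Position 0: "dro"
  Position 1: "rop"
Trigrams = "dro", "rop"


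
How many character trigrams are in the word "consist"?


Word: "consist" (length 7)
Number of 3-grams = length - 3 + 1 = 7 - 3 + 1
= 5


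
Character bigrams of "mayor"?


Word: "mayor" (length 5)
Number of bigrams = 5 - 2 + 1 = 4
  Position 0: "ma"
  Position 1: "ay"
  Position 2: "yo"
  Position 3: "or"
Bigrams = "ma", "ay", "yo", "or"


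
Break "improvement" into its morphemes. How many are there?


Word: "improvement"
Morphemes: improve + -ment
Each morpheme carries meaning
= 2 morphemes


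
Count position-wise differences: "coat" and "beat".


Comparing character by character (same length = 4):
  Pos 0: 'c' vs 'b' !=
  Pos 1: 'o' vs 'e' !=
  Pos 2: 'a' vs 'a' =
  Pos 3: 't' vs 't' =
Hamming distance = 2


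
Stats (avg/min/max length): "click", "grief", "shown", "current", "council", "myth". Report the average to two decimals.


Lengths: "click"=5, "grief"=5, "shown"=5, "current"=7, "council"=7, "myth"=4
Sum = 33, Count = 6
Average = 33/6 = 5.50
= avg=5.50, min=4, max=7


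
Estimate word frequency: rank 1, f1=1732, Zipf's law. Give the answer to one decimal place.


Zipf's law: f(r) = f(1) / r
f(1) = 1732
f(1) = 1732 / 1
= 1732.0 occurrences


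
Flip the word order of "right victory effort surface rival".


Original: "right victory effort surface rival"
Words (1..n): right | victory | effort | surface | rival
Reversed (n..1): rival | surface | effort | victory | right
Result = "rival surface effort victory right"


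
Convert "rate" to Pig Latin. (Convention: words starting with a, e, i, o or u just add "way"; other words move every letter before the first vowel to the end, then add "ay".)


Word: "rate"
Starts with consonant(s) → move to end, add 'ay'
Consonant cluster: "r"
Pig Latin = "ateray"


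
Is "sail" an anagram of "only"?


Word 1: "only" → sorted: lnoy
Word 2: "sail" → sorted: ails
Same letters? lnoy != ails
Anagram = No


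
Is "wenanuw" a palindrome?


Word: "wenanuw"
Reversed: "wunanew"
Forward == Backward? wenanuw != wunanew
Palindrome = No


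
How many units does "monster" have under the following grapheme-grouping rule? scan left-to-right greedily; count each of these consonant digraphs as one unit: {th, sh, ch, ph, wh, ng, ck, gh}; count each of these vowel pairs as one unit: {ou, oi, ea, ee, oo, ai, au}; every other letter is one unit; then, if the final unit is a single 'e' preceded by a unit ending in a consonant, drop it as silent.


Word: "monster" (7 letters)
Left-to-right scan:
  [1] 'm' (letter)
  [2] 'o' (letter)
  [3] 'n' (letter)
  [4] 's' (letter)
  [5] 't' (letter)
  [6] 'e' (letter)
  [7] 'r' (letter)
Units from scan: 7
Sound units = 7 units


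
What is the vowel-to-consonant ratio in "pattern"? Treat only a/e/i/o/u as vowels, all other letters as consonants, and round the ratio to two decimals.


Word: "pattern"
Vowels (a,e,i,o,u): 2
Consonants: 5
Ratio = 2/5
= 0.40


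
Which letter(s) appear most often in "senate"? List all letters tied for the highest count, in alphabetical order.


Word: "senate"
Letter counts:
  'a': 1
  'e': 2
  'n': 1
  's': 1
  't': 1
Maximum count = 2
Most frequent = 'e' (2 times each)


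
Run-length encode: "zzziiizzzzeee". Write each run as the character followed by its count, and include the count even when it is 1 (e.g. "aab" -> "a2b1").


String: "zzziiizzzzeee"
Scanning for consecutive runs:
  'z' x 3
  'i' x 3
  'z' x 4
  'e' x 3
RLE = "z3i3z4e3"


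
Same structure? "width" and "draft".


Pattern of "width": [0, 1, 2, 3, 4]
Pattern of "draft": [0, 1, 2, 3, 4]
Patterns match
Same pattern = Yes


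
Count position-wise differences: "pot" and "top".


Comparing character by character (same length = 3):
  Pos 0: 'p' vs 't' !=
  Pos 1: 'o' vs 'o' =
  Pos 2: 't' vs 'p' !=
Hamming distance = 2


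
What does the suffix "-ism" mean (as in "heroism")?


Suffix: -ism
Example: heroism = hero + -ism
Meaning = belief / practice


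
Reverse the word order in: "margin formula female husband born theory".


Original: "margin formula female husband born theory"
Words (1..n): margin | formula | female | husband | born | theory
Reversed (n..1): theory | born | husband | female | formula | margin
Result = "theory born husband female formula margin"


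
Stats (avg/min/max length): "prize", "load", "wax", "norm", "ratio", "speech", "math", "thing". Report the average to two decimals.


Lengths: "prize"=5, "load"=4, "wax"=3, "norm"=4, "ratio"=5, "speech"=6, "math"=4, "thing"=5
Sum = 36, Count = 8
Average = 36/8 = 4.50
= avg=4.50, min=3, max=6


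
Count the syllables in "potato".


Word: "potato"
Syllable breakdown: po | ta | to
Counting: 3 parts
= 3 syllables


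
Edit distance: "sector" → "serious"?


Word 1: "sector" (length 6)
Word 2: "serious" (length 7)
One optimal edit sequence (insert/delete/substitute each cost 1):
  1. keep 's'
  2. keep 'e'
  3. substitute 'c' -> 'r'  (+1)
  4. substitute 't' -> 'i'  (+1)
  5. keep 'o'
  6. insert 'u'  (+1)
  7. substitute 'r' -> 's'  (+1)
Total edit operations: 4
Edit distance = 4


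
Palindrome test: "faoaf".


Word: "faoaf"
Reversed: "faoaf"
Forward == Backward? faoaf == faoaf
Palindrome = Yes


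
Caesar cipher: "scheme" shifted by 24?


Word: "scheme"
Shift: 24
Each letter → (letter + shift) mod 26:
  's' (18) + 24 = 16 → 'q'
  'c' (2) + 24 = 0 → 'a'
  'h' (7) + 24 = 5 → 'f'
  'e' (4) + 24 = 2 → 'c'
  'm' (12) + 24 = 10 → 'k'
  'e' (4) + 24 = 2 → 'c'
Result = "qafckc"


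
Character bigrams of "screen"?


Word: "screen" (length 6)
Number of bigrams = 6 - 2 + 1 = 5
  Position 0: "sc"
  Position 1: "cr"
  Position 2: "re"
  Position 3: "ee"
  Position 4: "en"
Bigrams = "sc", "cr", "re", "ee", "en"


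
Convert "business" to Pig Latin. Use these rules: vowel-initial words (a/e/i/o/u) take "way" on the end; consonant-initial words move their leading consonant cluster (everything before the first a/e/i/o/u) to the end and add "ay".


Word: "business"
Starts with consonant(s) → move to end, add 'ay'
Consonant cluster: "b"
Pig Latin = "usinessbay"


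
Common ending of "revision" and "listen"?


Word 1: "revision"
Word 2: "listen"
Comparing from end:
  Pos -1: 'n' == 'n'
  Pos -2: 'o' != 'e' (stop)
LCS = "n" (length 1)


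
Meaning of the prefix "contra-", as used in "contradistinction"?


Prefix: contra-
Example: contradistinction (contra- + distinction)
Meaning = against


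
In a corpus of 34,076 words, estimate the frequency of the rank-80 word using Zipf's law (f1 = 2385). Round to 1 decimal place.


Zipf's law: f(r) = f(1) / r
f(1) = 2385
f(80) = 2385 / 80
= 29.8 occurrences


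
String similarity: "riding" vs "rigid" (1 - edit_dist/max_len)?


Word 1: "riding" (length 6)
Word 2: "rigid" (length 5)
One optimal edit sequence:
  1. keep 'r'
  2. keep 'i'
  3. substitute 'd' -> 'g'  (+1)
  4. keep 'i'
  5. delete 'n'  (+1)
  6. substitute 'g' -> 'd'  (+1)
Edit distance = 3
Max length = max(6, 5) = 6
Similarity = 1 - 3/6
= 0.5000


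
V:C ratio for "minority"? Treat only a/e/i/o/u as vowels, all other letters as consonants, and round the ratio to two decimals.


Word: "minority"
Vowels (a,e,i,o,u): 3
Consonants: 5
Ratio = 3/5
= 0.60


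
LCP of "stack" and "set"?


Word 1: "stack"
Word 2: "set"
Comparing from start:
  Pos 0: 's' == 's'
  Pos 1: 't' != 'e' (stop)
LCP = "s" (length 1)


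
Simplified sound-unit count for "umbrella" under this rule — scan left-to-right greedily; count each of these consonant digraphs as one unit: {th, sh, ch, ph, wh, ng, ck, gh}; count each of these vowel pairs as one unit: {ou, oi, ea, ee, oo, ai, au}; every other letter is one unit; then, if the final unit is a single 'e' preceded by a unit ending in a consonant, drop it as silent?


Word: "umbrella" (8 letters)
Left-to-right scan:
  1. 'u' (letter)
  2. 'm' (letter)
  3. 'b' (letter)
  4. 'r' (letter)
  5. 'e' (letter)
  6. 'l' (letter)
  7. 'l' (letter)
  8. 'a' (letter)
Units from scan: 8
Sound units = 8 units


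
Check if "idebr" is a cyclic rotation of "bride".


Word: "bride", Candidate: "idebr"
Method: check if candidate is substring of word+word
"bridebride" contains "idebr"? Yes
Is rotation = Yes


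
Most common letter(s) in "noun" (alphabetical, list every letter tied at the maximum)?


Word: "noun"
Letter counts:
  'n': 2
  'o': 1
  'u': 1
Maximum count = 2
Most frequent = 'n' (2 times each)


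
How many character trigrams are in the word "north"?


Word: "north" (length 5)
Number of 3-grams = length - 3 + 1 = 5 - 3 + 1
= 3


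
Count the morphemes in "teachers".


Word: "teachers"
Morphemes: teach + -er + -s
Each morpheme carries meaning
= 3 morphemes


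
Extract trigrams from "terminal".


Word: "terminal" (length 8)
Number of trigrams = 8 - 3 + 1 = 6
  Position 0: "ter"
  Position 1: "erm"
  Position 2: "rmi"
  Position 3: "min"
  Position 4: "ina"
  Position 5: "nal"
Trigrams = "ter", "erm", "rmi", "min", "ina", "nal"


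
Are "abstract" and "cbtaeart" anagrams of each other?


Word 1: "abstract" → sorted: aabcrstt
Word 2: "cbtaeart" → sorted: aabcertt
Same letters? aabcrstt != aabcertt
Anagram = No


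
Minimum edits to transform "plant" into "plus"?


Word 1: "plant" (length 5)
Word 2: "plus" (length 4)
One optimal edit sequence (insert/delete/substitute each cost 1):
  1. keep 'p'
  2. keep 'l'
  3. delete 'a'  (+1)
  4. substitute 'n' -> 'u'  (+1)
  5. substitute 't' -> 's'  (+1)
Total edit operations: 3
Edit distance = 3


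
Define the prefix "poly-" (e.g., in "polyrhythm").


Prefix: poly-
As in: polyrhythm -> poly- + rhythm
Meaning = many


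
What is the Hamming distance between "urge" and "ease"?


Comparing character by character (same length = 4):
  Pos 0: 'u' vs 'e' !=
  Pos 1: 'r' vs 'a' !=
  Pos 2: 'g' vs 's' !=
  Pos 3: 'e' vs 'e' =
Hamming distance = 3


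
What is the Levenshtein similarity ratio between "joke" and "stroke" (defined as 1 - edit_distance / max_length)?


Word 1: "joke" (length 4)
Word 2: "stroke" (length 6)
One optimal edit sequence:
  1. insert 's'  (+1)
  2. insert 't'  (+1)
  3. substitute 'j' -> 'r'  (+1)
  4. keep 'o'
  5. keep 'k'
  6. keep 'e'
Edit distance = 3
Max length = max(4, 6) = 6
Similarity = 1 - 3/6
= 0.5000


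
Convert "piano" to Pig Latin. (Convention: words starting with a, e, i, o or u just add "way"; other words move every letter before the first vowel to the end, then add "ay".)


Word: "piano"
Starts with consonant(s) → move to end, add 'ay'
Consonant cluster: "p"
Pig Latin = "ianopay"


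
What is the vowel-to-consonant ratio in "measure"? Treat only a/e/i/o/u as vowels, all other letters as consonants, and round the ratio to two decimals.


Word: "measure"
Vowels (a,e,i,o,u): 4
Consonants: 3
Ratio = 4/3
= 1.33


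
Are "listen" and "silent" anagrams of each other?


Word 1: "listen" → sorted: eilnst
Word 2: "silent" → sorted: eilnst
Same letters? eilnst == eilnst
Anagram = Yes


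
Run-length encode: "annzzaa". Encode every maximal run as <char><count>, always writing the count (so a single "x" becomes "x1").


String: "annzzaa"
Scanning for consecutive runs:
  'a' x 1
  'n' x 2
  'z' x 2
  'a' x 2
RLE = "a1n2z2a2"


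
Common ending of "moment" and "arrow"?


Word 1: "moment"
Word 2: "arrow"
Comparing from end:
  Pos -1: 't' != 'w' (stop)
LCS = "" (length 0)


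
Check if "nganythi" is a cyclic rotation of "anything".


Word: "anything", Candidate: "nganythi"
Method: check if candidate is substring of word+word
"anythinganything" contains "nganythi"? Yes
Is rotation = Yes


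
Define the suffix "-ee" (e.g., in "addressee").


Suffix: -ee
Example: addressee = address + -ee
Meaning = one who receives


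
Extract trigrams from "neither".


Word: "neither" (length 7)
Number of trigrams = 7 - 3 + 1 = 5
  Position 0: "nei"
  Position 1: "eit"
  Position 2: "ith"
  Position 3: "the"
  Position 4: "her"
Trigrams = "nei", "eit", "ith", "the", "her"


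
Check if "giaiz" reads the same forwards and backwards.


Word: "giaiz"
Reversed: "ziaig"
Forward == Backward? giaiz != ziaig
Palindrome = No


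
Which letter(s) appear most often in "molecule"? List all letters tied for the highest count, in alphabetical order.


Word: "molecule"
Letter counts:
  'c': 1
  'e': 2
  'l': 2
  'm': 1
  'o': 1
  'u': 1
Maximum count = 2
Most frequent = 'e', 'l' (2 times each)


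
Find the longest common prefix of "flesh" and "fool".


Word 1: "flesh"
Word 2: "fool"
Comparing from start:
  Pos 0: 'f' == 'f'
  Pos 1: 'l' != 'o' (stop)
LCP = "f" (length 1)


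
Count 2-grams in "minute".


Word: "minute" (length 6)
Number of 2-grams = length - 2 + 1 = 6 - 2 + 1
= 5


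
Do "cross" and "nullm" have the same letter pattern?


Pattern of "cross": [0, 1, 2, 3, 3]
Pattern of "nullm": [0, 1, 2, 2, 3]
Patterns do not match
Same pattern = No


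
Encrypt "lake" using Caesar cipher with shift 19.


Word: "lake"
Shift: 19
Each letter → (letter + shift) mod 26:
  'l' (11) + 19 = 4 → 'e'
  'a' (0) + 19 = 19 → 't'
  'k' (10) + 19 = 3 → 'd'
  'e' (4) + 19 = 23 → 'x'
Result = "etdx"


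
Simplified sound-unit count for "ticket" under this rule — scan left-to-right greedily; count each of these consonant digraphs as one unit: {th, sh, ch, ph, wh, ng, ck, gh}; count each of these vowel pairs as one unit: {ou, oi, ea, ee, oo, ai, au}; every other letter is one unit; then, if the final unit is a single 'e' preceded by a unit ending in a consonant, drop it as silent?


Word: "ticket" (6 letters)
Left-to-right scan:
  (1) 't' (letter)
  (2) 'i' (letter)
  (3) 'ck' (digraph)
  (4) 'e' (letter)
  (5) 't' (letter)
Units from scan: 5
Sound units = 5 units


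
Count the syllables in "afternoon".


Word: "afternoon"
Syllable breakdown: af · ter · noon
Counting: 3 parts
= 3 syllables


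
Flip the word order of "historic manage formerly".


Original: "historic manage formerly"
Words (1..n): historic | manage | formerly
Reversed (n..1): formerly | manage | historic
Result = "formerly manage historic"


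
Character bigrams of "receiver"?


Word: "receiver" (length 8)
Number of bigrams = 8 - 2 + 1 = 7
  Position 0: "re"
  Position 1: "ec"
  Position 2: "ce"
  Position 3: "ei"
  Position 4: "iv"
  Position 5: "ve"
  Position 6: "er"
Bigrams = "re", "ec", "ce", "ei", "iv", "ve", "er"


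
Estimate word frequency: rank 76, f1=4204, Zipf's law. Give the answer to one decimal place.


Zipf's law: f(r) = f(1) / r
f(1) = 4204
f(76) = 4204 / 76
= 55.3 occurrences


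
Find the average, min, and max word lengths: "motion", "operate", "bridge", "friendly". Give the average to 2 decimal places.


Lengths: "motion"=6, "operate"=7, "bridge"=6, "friendly"=8
Sum = 27, Count = 4
Average = 27/4 = 6.75
= avg=6.75, min=6, max=8


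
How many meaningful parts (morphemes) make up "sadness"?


Word: "sadness"
Morphemes: sad | -ness
Each morpheme carries meaning
= 2 morphemes


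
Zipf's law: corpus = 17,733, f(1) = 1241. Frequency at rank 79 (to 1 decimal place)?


Zipf's law: f(r) = f(1) / r
f(1) = 1241
f(79) = 1241 / 79
= 15.7 occurrences


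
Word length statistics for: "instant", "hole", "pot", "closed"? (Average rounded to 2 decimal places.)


Lengths: "instant"=7, "hole"=4, "pot"=3, "closed"=6
Sum = 20, Count = 4
Average = 20/4 = 5.00
= avg=5.00, min=3, max=7


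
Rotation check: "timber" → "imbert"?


Word: "timber", Candidate: "imbert"
Method: check if candidate is substring of word+word
"timbertimber" contains "imbert"? Yes
Is rotation = Yes


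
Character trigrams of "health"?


Word: "health" (length 6)
Number of trigrams = 6 - 3 + 1 = 4
  Position 0: "hea"
  Position 1: "eal"
  Position 2: "alt"
  Position 3: "lth"
Trigrams = "hea", "eal", "alt", "lth"


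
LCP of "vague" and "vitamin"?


Word 1: "vague"
Word 2: "vitamin"
Comparing from start:
  Pos 0: 'v' == 'v'
  Pos 1: 'a' != 'i' (stop)
LCP = "v" (length 1)


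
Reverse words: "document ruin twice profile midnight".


Original: "document ruin twice profile midnight"
Words (1..n): document | ruin | twice | profile | midnight
Reversed (n..1): midnight | profile | twice | ruin | document
Result = "midnight profile twice ruin document"


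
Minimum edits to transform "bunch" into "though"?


Word 1: "bunch" (length 5)
Word 2: "though" (length 6)
One optimal edit sequence (insert/delete/substitute each cost 1):
  1. insert 't'  (+1)
  2. substitute 'b' -> 'h'  (+1)
  3. substitute 'u' -> 'o'  (+1)
  4. substitute 'n' -> 'u'  (+1)
  5. substitute 'c' -> 'g'  (+1)
  6. keep 'h'
Total edit operations: 5
Edit distance = 5


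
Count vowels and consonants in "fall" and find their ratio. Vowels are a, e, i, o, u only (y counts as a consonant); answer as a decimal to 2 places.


Word: "fall"
Vowels (a,e,i,o,u): 1
Consonants: 3
Ratio = 1/3
= 0.33


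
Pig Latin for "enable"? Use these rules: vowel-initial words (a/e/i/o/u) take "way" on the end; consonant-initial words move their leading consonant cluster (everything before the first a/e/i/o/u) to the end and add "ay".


Word: "enable"
Starts with vowel → add 'way'
Pig Latin = "enableway"


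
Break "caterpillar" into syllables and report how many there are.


Word: "caterpillar"
Syllable breakdown: cat · er · pil · lar
Counting: 4 parts
= 4 syllables


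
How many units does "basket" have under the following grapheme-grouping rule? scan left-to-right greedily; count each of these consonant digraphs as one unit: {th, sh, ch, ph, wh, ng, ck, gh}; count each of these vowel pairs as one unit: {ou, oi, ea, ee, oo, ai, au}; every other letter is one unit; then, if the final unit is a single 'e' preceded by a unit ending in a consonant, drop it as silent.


Word: "basket" (6 letters)
Left-to-right scan:
  (1) 'b' (letter)
  (2) 'a' (letter)
  (3) 's' (letter)
  (4) 'k' (letter)
  (5) 'e' (letter)
  (6) 't' (letter)
Units from scan: 6
Sound units = 6 units


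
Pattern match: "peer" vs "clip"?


Pattern of "peer": [0, 1, 1, 2]
Pattern of "clip": [0, 1, 2, 3]
Patterns do not match
Same pattern = No


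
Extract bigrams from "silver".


Word: "silver" (length 6)
Number of bigrams = 6 - 2 + 1 = 5
  Position 0: "si"
  Position 1: "il"
  Position 2: "lv"
  Position 3: "ve"
  Position 4: "er"
Bigrams = "si", "il", "lv", "ve", "er"


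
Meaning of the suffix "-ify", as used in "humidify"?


Suffix: -ify
Example: humidify = humid + -ify
Meaning = to make


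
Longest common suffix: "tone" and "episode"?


Word 1: "tone"
Word 2: "episode"
Comparing from end:
  Pos -1: 'e' == 'e'
  Pos -2: 'n' != 'd' (stop)
LCS = "e" (length 1)


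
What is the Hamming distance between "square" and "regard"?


Comparing character by character (same length = 6):
  Pos 0: 's' vs 'r' !=
  Pos 1: 'q' vs 'e' !=
  Pos 2: 'u' vs 'g' !=
  Pos 3: 'a' vs 'a' =
  Pos 4: 'r' vs 'r' =
  Pos 5: 'e' vs 'd' !=
Hamming distance = 4


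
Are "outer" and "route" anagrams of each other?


Word 1: "outer" → sorted: eortu
Word 2: "route" → sorted: eortu
Same letters? eortu == eortu
Anagram = Yes


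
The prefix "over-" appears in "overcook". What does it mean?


Prefix: over-
Example: overcook (over- + cook)
Meaning = excessive


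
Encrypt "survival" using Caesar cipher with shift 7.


Word: "survival"
Shift: 7
Each letter → (letter + shift) mod 26:
  's' (18) + 7 = 25 → 'z'
  'u' (20) + 7 = 1 → 'b'
  'r' (17) + 7 = 24 → 'y'
  'v' (21) + 7 = 2 → 'c'
  'i' (8) + 7 = 15 → 'p'
  'v' (21) + 7 = 2 → 'c'
  'a' (0) + 7 = 7 → 'h'
  'l' (11) + 7 = 18 → 's'
Result = "zbycpchs"


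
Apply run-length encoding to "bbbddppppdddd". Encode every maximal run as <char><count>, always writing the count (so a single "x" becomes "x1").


String: "bbbddppppdddd"
Scanning for consecutive runs:
  'b' x 3
  'd' x 2
  'p' x 4
  'd' x 4
RLE = "b3d2p4d4"


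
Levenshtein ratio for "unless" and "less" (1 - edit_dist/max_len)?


Word 1: "unless" (length 6)
Word 2: "less" (length 4)
One optimal edit sequence:
  1. delete 'u'  (+1)
  2. delete 'n'  (+1)
  3. keep 'l'
  4. keep 'e'
  5. keep 's'
  6. keep 's'
Edit distance = 2
Max length = max(6, 4) = 6
Similarity = 1 - 2/6
= 0.6667


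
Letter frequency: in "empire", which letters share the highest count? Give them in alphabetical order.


Word: "empire"
Letter counts:
  'e': 2
  'i': 1
  'm': 1
  'p': 1
  'r': 1
Maximum count = 2
Most frequent = 'e' (2 times each)


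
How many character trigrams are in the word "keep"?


Word: "keep" (length 4)
Number of 3-grams = length - 3 + 1 = 4 - 3 + 1
= 2


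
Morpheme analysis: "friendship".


Word: "friendship"
Morphemes: friend | -ship
Each morpheme carries meaning
= 2 morphemes


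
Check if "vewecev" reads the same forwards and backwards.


Word: "vewecev"
Reversed: "vecewev"
Forward == Backward? vewecev != vecewev
Palindrome = No


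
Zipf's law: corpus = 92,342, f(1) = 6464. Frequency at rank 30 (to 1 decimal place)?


Zipf's law: f(r) = f(1) / r
f(1) = 6464
f(30) = 6464 / 30
= 215.5 occurrences


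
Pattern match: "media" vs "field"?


Pattern of "media": [0, 1, 2, 3, 4]
Pattern of "field": [0, 1, 2, 3, 4]
Patterns match
Same pattern = Yes


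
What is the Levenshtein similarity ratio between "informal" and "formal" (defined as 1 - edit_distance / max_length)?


Word 1: "informal" (length 8)
Word 2: "formal" (length 6)
One optimal edit sequence:
  1. delete 'i'  (+1)
  2. delete 'n'  (+1)
  3. keep 'f'
  4. keep 'o'
  5. keep 'r'
  6. keep 'm'
  7. keep 'a'
  8. keep 'l'
Edit distance = 2
Max length = max(8, 6) = 8
Similarity = 1 - 2/8
= 0.7500


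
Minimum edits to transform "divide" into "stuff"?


Word 1: "divide" (length 6)
Word 2: "stuff" (length 5)
One optimal edit sequence (insert/delete/substitute each cost 1):
  1. delete 'd'  (+1)
  2. substitute 'i' -> 's'  (+1)
  3. substitute 'v' -> 't'  (+1)
  4. substitute 'i' -> 'u'  (+1)
  5. substitute 'd' -> 'f'  (+1)
  6. substitute 'e' -> 'f'  (+1)
Total edit operations: 6
Edit distance = 6


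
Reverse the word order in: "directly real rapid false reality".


Original: "directly real rapid false reality"
Words (1..n): directly | real | rapid | false | reality
Reversed (n..1): reality | false | rapid | real | directly
Result = "reality false rapid real directly"


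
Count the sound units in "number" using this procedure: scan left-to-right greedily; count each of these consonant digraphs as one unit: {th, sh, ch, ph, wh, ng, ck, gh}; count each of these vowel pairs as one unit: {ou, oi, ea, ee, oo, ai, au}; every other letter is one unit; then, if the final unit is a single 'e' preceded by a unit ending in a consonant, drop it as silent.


Word: "number" (6 letters)
Left-to-right scan:
  (1) 'n' (letter)
  (2) 'u' (letter)
  (3) 'm' (letter)
  (4) 'b' (letter)
  (5) 'e' (letter)
  (6) 'r' (letter)
Units from scan: 6
Sound units = 6 units


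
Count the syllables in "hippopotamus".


Word: "hippopotamus"
Syllable breakdown: hip · po · pot · a · mus
Counting: 5 parts
= 5 syllables


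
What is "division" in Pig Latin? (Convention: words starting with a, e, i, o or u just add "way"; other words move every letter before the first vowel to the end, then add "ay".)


Word: "division"
Starts with consonant(s) → move to end, add 'ay'
Consonant cluster: "d"
Pig Latin = "ivisionday"


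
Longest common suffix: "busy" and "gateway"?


Word 1: "busy"
Word 2: "gateway"
Comparing from end:
  Pos -1: 'y' == 'y'
  Pos -2: 's' != 'a' (stop)
LCS = "y" (length 1)


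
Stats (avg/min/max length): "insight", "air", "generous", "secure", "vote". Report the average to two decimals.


Lengths: "insight"=7, "air"=3, "generous"=8, "secure"=6, "vote"=4
Sum = 28, Count = 5
Average = 28/5 = 5.60
= avg=5.60, min=3, max=8


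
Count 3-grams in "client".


Word: "client" (length 6)
Number of 3-grams = length - 3 + 1 = 6 - 3 + 1
= 4


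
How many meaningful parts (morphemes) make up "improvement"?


Word: "improvement"
Morphemes: improve + -ment
Each morpheme carries meaning
= 2 morphemes


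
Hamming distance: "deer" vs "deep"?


Comparing character by character (same length = 4):
  Pos 0: 'd' vs 'd' =
  Pos 1: 'e' vs 'e' =
  Pos 2: 'e' vs 'e' =
  Pos 3: 'r' vs 'p' !=
Hamming distance = 1


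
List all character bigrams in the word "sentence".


Word: "sentence" (length 8)
Number of bigrams = 8 - 2 + 1 = 7
  Position 0: "se"
  Position 1: "en"
  Position 2: "nt"
  Position 3: "te"
  Position 4: "en"
  Position 5: "nc"
  Position 6: "ce"
Bigrams = "se", "en", "nt", "te", "en", "nc", "ce"


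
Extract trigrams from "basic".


Word: "basic" (length 5)
Number of trigrams = 5 - 3 + 1 = 3
  Position 0: "bas"
  Position 1: "asi"
  Position 2: "sic"
Trigrams = "bas", "asi", "sic"


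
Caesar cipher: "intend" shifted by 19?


Word: "intend"
Shift: 19
Each letter → (letter + shift) mod 26:
  'i' (8) + 19 = 1 → 'b'
  'n' (13) + 19 = 6 → 'g'
  't' (19) + 19 = 12 → 'm'
  'e' (4) + 19 = 23 → 'x'
  'n' (13) + 19 = 6 → 'g'
  'd' (3) + 19 = 22 → 'w'
Result = "bgmxgw"


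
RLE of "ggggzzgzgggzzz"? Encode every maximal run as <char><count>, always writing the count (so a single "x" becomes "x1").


String: "ggggzzgzgggzzz"
Scanning for consecutive runs:
  'g' x 4
  'z' x 2
  'g' x 1
  'z' x 1
  'g' x 3
  'z' x 3
RLE = "g4z2g1z1g3z3"


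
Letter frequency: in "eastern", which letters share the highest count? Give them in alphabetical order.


Word: "eastern"
Letter counts:
  'a': 1
  'e': 2
  'n': 1
  'r': 1
  's': 1
  't': 1
Maximum count = 2
Most frequent = 'e' (2 times each)


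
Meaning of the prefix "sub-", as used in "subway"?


Prefix: sub-
Example: subway (sub- + way)
Meaning = under / below


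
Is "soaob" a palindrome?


Word: "soaob"
Reversed: "boaos"
Forward == Backward? soaob != boaos
Palindrome = No


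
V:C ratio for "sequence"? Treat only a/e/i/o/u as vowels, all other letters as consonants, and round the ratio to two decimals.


Word: "sequence"
Vowels (a,e,i,o,u): 4
Consonants: 4
Ratio = 4/4
= 1.00


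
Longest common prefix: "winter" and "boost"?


Word 1: "winter"
Word 2: "boost"
Comparing from start:
  Pos 0: 'w' != 'b' (stop)
LCP = "" (length 0)


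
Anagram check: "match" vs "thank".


Word 1: "match" → sorted: achmt
Word 2: "thank" → sorted: ahknt
Same letters? achmt != ahknt
Anagram = No


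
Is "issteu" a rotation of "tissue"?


Word: "tissue", Candidate: "issteu"
Method: check if candidate is substring of word+word
"tissuetissue" contains "issteu"? No
Is rotation = No


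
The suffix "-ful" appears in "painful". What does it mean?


Suffix: -ful
As in: painful -> pain + -ful
Meaning = full of


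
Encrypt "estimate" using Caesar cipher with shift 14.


Word: "estimate"
Shift: 14
Each letter → (letter + shift) mod 26:
  'e' (4) + 14 = 18 → 's'
  's' (18) + 14 = 6 → 'g'
  't' (19) + 14 = 7 → 'h'
  'i' (8) + 14 = 22 → 'w'
  'm' (12) + 14 = 0 → 'a'
  'a' (0) + 14 = 14 → 'o'
  't' (19) + 14 = 7 → 'h'
  'e' (4) + 14 = 18 → 's'
Result = "sghwaohs"


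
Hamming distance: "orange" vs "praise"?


Comparing character by character (same length = 6):
  Pos 0: 'o' vs 'p' !=
  Pos 1: 'r' vs 'r' =
  Pos 2: 'a' vs 'a' =
  Pos 3: 'n' vs 'i' !=
  Pos 4: 'g' vs 's' !=
  Pos 5: 'e' vs 'e' =
Hamming distance = 3


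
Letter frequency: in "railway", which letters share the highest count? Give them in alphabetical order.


Word: "railway"
Letter counts:
  'a': 2
  'i': 1
  'l': 1
  'r': 1
  'w': 1
  'y': 1
Maximum count = 2
Most frequent = 'a' (2 times each)


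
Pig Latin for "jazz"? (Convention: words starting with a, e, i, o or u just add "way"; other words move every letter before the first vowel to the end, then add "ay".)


Word: "jazz"
Starts with consonant(s) → move to end, add 'ay'
Consonant cluster: "j"
Pig Latin = "azzjay"


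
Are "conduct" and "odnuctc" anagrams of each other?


Word 1: "conduct" → sorted: ccdnotu
Word 2: "odnuctc" → sorted: ccdnotu
Same letters? ccdnotu == ccdnotu
Anagram = Yes


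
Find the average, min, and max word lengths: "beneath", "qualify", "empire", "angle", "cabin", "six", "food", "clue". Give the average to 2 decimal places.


Lengths: "beneath"=7, "qualify"=7, "empire"=6, "angle"=5, "cabin"=5, "six"=3, "food"=4, "clue"=4
Sum = 41, Count = 8
Average = 41/8 = 5.13
= avg=5.13, min=3, max=7


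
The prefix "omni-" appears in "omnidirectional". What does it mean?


Prefix: omni-
Example: omnidirectional (omni- + directional)
Meaning = all


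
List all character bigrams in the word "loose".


Word: "loose" (length 5)
Number of bigrams = 5 - 2 + 1 = 4
  Position 0: "lo"
  Position 1: "oo"
  Position 2: "os"
  Position 3: "se"
Bigrams = "lo", "oo", "os", "se"


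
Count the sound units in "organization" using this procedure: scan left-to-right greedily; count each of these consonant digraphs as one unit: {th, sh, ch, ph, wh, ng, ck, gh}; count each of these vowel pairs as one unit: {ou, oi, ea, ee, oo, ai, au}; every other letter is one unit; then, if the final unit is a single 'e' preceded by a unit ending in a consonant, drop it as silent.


Word: "organization" (12 letters)
Left-to-right scan:
  [1] 'o' (letter)
  [2] 'r' (letter)
  [3] 'g' (letter)
  [4] 'a' (letter)
  [5] 'n' (letter)
  [6] 'i' (letter)
  [7] 'z' (letter)
  [8] 'a' (letter)
  [9] 't' (letter)
  [10] 'i' (letter)
  [11] 'o' (letter)
  [12] 'n' (letter)
Units from scan: 12
Sound units = 12 units


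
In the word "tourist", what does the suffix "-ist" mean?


Suffix: -ist
As in: tourist -> tour + -ist
Meaning = one who practices


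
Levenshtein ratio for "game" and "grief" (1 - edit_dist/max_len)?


Word 1: "game" (length 4)
Word 2: "grief" (length 5)
One optimal edit sequence:
  1. keep 'g'
  2. substitute 'a' -> 'r'  (+1)
  3. substitute 'm' -> 'i'  (+1)
  4. keep 'e'
  5. insert 'f'  (+1)
Edit distance = 3
Max length = max(4, 5) = 5
Similarity = 1 - 3/5
= 0.4000


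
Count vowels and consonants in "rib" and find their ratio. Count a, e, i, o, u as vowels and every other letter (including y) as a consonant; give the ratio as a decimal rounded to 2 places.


Word: "rib"
Vowels (a,e,i,o,u): 1
Consonants: 2
Ratio = 1/2
= 0.50


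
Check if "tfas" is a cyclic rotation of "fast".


Word: "fast", Candidate: "tfas"
Method: check if candidate is substring of word+word
"fastfast" contains "tfas"? Yes
Is rotation = Yes


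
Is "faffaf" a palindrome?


Word: "faffaf"
Reversed: "faffaf"
Forward == Backward? faffaf == faffaf
Palindrome = Yes


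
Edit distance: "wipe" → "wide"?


Word 1: "wipe" (length 4)
Word 2: "wide" (length 4)
One optimal edit sequence (insert/delete/substitute each cost 1):
  1. keep 'w'
  2. keep 'i'
  3. substitute 'p' -> 'd'  (+1)
  4. keep 'e'
Total edit operations: 1
Edit distance = 1


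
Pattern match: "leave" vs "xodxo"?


Pattern of "leave": [0, 1, 2, 3, 1]
Pattern of "xodxo": [0, 1, 2, 0, 1]
Patterns do not match
Same pattern = No


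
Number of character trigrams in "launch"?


Word: "launch" (length 6)
Number of 3-grams = length - 3 + 1 = 6 - 3 + 1
= 4


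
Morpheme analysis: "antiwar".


Word: "antiwar"
Morphemes: anti- + war
Each morpheme carries meaning
= 2 morphemes


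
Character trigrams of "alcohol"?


Word: "alcohol" (length 7)
Number of trigrams = 7 - 3 + 1 = 5
  Position 0: "alc"
  Position 1: "lco"
  Position 2: "coh"
  Position 3: "oho"
  Position 4: "hol"
Trigrams = "alc", "lco", "coh", "oho", "hol"


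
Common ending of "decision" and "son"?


Word 1: "decision"
Word 2: "son"
Comparing from end:
  Pos -1: 'n' == 'n'
  Pos -2: 'o' == 'o'
  Pos -3: 'i' != 's' (stop)
LCS = "on" (length 2)


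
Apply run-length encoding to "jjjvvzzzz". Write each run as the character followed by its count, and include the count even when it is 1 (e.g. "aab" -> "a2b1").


String: "jjjvvzzzz"
Scanning for consecutive runs:
  'j' x 3
  'v' x 2
  'z' x 4
RLE = "j3v2z4"


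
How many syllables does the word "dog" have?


Word: "dog"
Syllable breakdown: dog
Counting: 1 part
= 1 syllable


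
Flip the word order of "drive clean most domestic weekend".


Original: "drive clean most domestic weekend"
Words (1..n): drive | clean | most | domestic | weekend
Reversed (n..1): weekend | domestic | most | clean | drive
Result = "weekend domestic most clean drive"


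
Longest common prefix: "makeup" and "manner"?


Word 1: "makeup"
Word 2: "manner"
Comparing from start:
  Pos 0: 'm' == 'm'
  Pos 1: 'a' == 'a'
  Pos 2: 'k' != 'n' (stop)
LCP = "ma" (length 2)


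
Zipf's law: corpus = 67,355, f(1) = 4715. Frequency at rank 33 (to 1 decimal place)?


Zipf's law: f(r) = f(1) / r
f(1) = 4715
f(33) = 4715 / 33
= 142.9 occurrences


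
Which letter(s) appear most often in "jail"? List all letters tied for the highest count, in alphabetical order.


Word: "jail"
Letter counts:
  'a': 1
  'i': 1
  'j': 1
  'l': 1
Maximum count = 1
Most frequent = 'a', 'i', 'j', 'l' (1 time each)


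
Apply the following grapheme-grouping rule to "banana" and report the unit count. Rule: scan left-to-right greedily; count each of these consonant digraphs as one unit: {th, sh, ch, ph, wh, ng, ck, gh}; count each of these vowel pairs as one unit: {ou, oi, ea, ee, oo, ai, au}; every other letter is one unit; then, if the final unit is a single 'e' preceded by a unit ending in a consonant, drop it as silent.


Word: "banana" (6 letters)
Left-to-right scan:
  [1] 'b' (letter)
  [2] 'a' (letter)
  [3] 'n' (letter)
  [4] 'a' (letter)
  [5] 'n' (letter)
  [6] 'a' (letter)
Units from scan: 6
Sound units = 6 units


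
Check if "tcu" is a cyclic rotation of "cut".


Word: "cut", Candidate: "tcu"
Method: check if candidate is substring of word+word
"cutcut" contains "tcu"? Yes
Is rotation = Yes


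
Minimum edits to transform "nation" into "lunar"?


Word 1: "nation" (length 6)
Word 2: "lunar" (length 5)
One optimal edit sequence (insert/delete/substitute each cost 1):
  1. delete 'n'  (+1)
  2. substitute 'a' -> 'l'  (+1)
  3. substitute 't' -> 'u'  (+1)
  4. substitute 'i' -> 'n'  (+1)
  5. substitute 'o' -> 'a'  (+1)
  6. substitute 'n' -> 'r'  (+1)
Total edit operations: 6
Edit distance = 6


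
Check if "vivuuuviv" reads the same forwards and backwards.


Word: "vivuuuviv"
Reversed: "vivuuuviv"
Forward == Backward? vivuuuviv == vivuuuviv
Palindrome = Yes


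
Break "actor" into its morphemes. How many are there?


Word: "actor"
Morphemes: act + -or
Each morpheme carries meaning
= 2 morphemes


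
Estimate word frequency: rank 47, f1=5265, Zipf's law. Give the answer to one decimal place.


Zipf's law: f(r) = f(1) / r
f(1) = 5265
f(47) = 5265 / 47
= 112.0 occurrences


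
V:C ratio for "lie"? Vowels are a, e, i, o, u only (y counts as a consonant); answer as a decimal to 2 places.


Word: "lie"
Vowels (a,e,i,o,u): 2
Consonants: 1
Ratio = 2/1
= 2.00


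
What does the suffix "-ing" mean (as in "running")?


Suffix: -ing
Example: running = run + -ing, with a spelling change
Meaning = present participle


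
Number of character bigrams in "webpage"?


Word: "webpage" (length 7)
Number of 2-grams = length - 2 + 1 = 7 - 2 + 1
= 6


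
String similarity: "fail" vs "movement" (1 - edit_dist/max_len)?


Word 1: "fail" (length 4)
Word 2: "movement" (length 8)
One optimal edit sequence:
  1. insert 'm'  (+1)
  2. insert 'o'  (+1)
  3. insert 'v'  (+1)
  4. insert 'e'  (+1)
  5. substitute 'f' -> 'm'  (+1)
  6. substitute 'a' -> 'e'  (+1)
  7. substitute 'i' -> 'n'  (+1)
  8. substitute 'l' -> 't'  (+1)
Edit distance = 8
Max length = max(4, 8) = 8
Similarity = 1 - 8/8
= 0.0000


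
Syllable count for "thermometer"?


Word: "thermometer"
Syllable breakdown: ther | mom | e | ter
Counting: 4 parts
= 4 syllables


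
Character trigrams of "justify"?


Word: "justify" (length 7)
Number of trigrams = 7 - 3 + 1 = 5
  Position 0: "jus"
  Position 1: "ust"
  Position 2: "sti"
  Position 3: "tif"
  Position 4: "ify"
Trigrams = "jus", "ust", "sti", "tif", "ify"


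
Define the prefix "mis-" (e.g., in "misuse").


Prefix: mis-
As in: misuse -> mis- + use
Meaning = wrongly


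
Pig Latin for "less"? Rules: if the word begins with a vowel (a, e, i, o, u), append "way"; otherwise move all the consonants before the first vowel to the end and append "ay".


Word: "less"
Starts with consonant(s) → move to end, add 'ay'
Consonant cluster: "l"
Pig Latin = "esslay"


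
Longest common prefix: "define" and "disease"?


Word 1: "define"
Word 2: "disease"
Comparing from start:
  Pos 0: 'd' == 'd'
  Pos 1: 'e' != 'i' (stop)
LCP = "d" (length 1)


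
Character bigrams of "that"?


Word: "that" (length 4)
Number of bigrams = 4 - 2 + 1 = 3
  Position 0: "th"
  Position 1: "ha"
  Position 2: "at"
Bigrams = "th", "ha", "at"


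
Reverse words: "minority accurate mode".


Original: "minority accurate mode"
Words (1..n): minority | accurate | mode
Reversed (n..1): mode | accurate | minority
Result = "mode accurate minority"


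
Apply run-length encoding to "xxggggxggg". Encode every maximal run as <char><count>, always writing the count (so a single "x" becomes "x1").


String: "xxggggxggg"
Scanning for consecutive runs:
  'x' x 2
  'g' x 4
  'x' x 1
  'g' x 3
RLE = "x2g4x1g3"


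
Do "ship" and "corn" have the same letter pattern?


Pattern of "ship": [0, 1, 2, 3]
Pattern of "corn": [0, 1, 2, 3]
Patterns match
Same pattern = Yes


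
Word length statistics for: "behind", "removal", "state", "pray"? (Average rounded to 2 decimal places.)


Lengths: "behind"=6, "removal"=7, "state"=5, "pray"=4
Sum = 22, Count = 4
Average = 22/4 = 5.50
= avg=5.50, min=4, max=7


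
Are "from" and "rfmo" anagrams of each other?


Word 1: "from" → sorted: fmor
Word 2: "rfmo" → sorted: fmor
Same letters? fmor == fmor
Anagram = Yes


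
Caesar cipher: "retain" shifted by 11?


Word: "retain"
Shift: 11
Each letter → (letter + shift) mod 26:
  'r' (17) + 11 = 2 → 'c'
  'e' (4) + 11 = 15 → 'p'
  't' (19) + 11 = 4 → 'e'
  'a' (0) + 11 = 11 → 'l'
  'i' (8) + 11 = 19 → 't'
  'n' (13) + 11 = 24 → 'y'
Result = "cpelty"
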